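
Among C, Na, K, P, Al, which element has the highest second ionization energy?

Na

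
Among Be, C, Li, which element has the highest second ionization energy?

Consider each +1 ion: Be⁺ still has 1 valence electron; C⁺ still has 3 valence electrons; Li⁺ is the bare [He] core.
Core electrons are held far more tightly than valence electrons, so Li tops the IE_2 order.
Valence configurations: Be⁺ [He]2s¹, C⁺ [He]2s²2p¹.
Tabulated IE_2 (kJ/mol): Be 1757, C 2353, Li 7298.
Hence IE_2: Be < C < Li.

Li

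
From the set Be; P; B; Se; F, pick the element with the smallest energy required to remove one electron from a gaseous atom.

B

Be is in period 2, group 2; B is in period 2, group 13; F is in period 2, group 17; P is in period 3, group 15; Se is in period 4, group 16.
Across a period the outer electron is held more tightly (higher IE₁); down a group it sits in a higher shell, more shielded, and comes off more easily.
Here both period and group differ, so the two effects have to be weighed against each other.
Be > B: this pair runs against the simple trend — see the exception note.
Se > Be: the two effects oppose for this pair; the across-period effect wins (941 vs 900 kJ/mol).
P > Se: period and group pull opposite ways; the down-group shift dominates (1012 vs 941 kJ/mol).
F > P: relative to P, both the across-period and down-group shifts push F's first ionization energy up.
Note the exception: Be has a higher first ionization energy than B, contrary to the simple trend — removing B's lone 2p electron is easier than breaking Be's filled 2s².
For reference (kJ/mol): Be 900, B 801, F 1681, P 1012, Se 941.
The smallest energy required to remove one electron from a gaseous atom among these belongs to B.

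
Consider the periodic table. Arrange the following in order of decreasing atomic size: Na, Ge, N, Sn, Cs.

Across a period the added protons contract the valence shell; down a group each new principal shell makes the atom larger.
Here both period and group differ, so the two effects have to be weighed against each other.
Ge > N: both effects reinforce here, so Ge is clearly the larger of the two.
Sn > Ge: they share group 14; the group trend gives Sn the larger value.
Na > Sn: period and group pull opposite ways; the across-period shift dominates (155 vs 140 pm).
Cs > Na: they share group 1; the group trend gives Cs the larger value.
Tabulated atomic radius (pm): N 71, Na 155, Ge 121, Sn 140, Cs 232.
So from largest to smallest: Cs > Na > Sn > Ge > N.

Cs > Na > Sn > Ge > N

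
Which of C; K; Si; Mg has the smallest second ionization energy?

Mg

The second ionization energy removes an electron from the +1 ion. For each element: C⁺ still has 3 valence electrons; K⁺ is the bare [Ar] core; Si⁺ still has 3 valence electrons; Mg⁺ still has 1 valence electron.
Core electrons are held far more tightly than valence electrons, so K tops the IE_2 order.
Valence configurations: C⁺ [He]2s²2p¹, Si⁺ [Ne]3s²3p¹, Mg⁺ [Ne]3s¹.
The numbers (kJ/mol): C 2353, K 3052, Si 1577, Mg 1451.
Overall IE_2 order: Mg < Si < C < K.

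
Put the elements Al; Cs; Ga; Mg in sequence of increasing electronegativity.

Cs, Mg, Al, Ga

Mg is in period 3, group 2; Al is in period 3, group 13; Ga is in period 4, group 13; Cs is in period 6, group 1.
Smaller atoms with higher effective nuclear charge are more electronegative.
Neither a single period nor a single group — weigh both effects.
Mg > Cs: both effects reinforce here, so Mg is clearly the higher of the two.
Al > Mg: both are in period 3; the period trend gives Al the larger value.
Ga > Al: this pair runs against the simple trend — see the exception note.
Note the exception: Ga has a higher electronegativity than Al, contrary to the simple trend — poor shielding by filled d (and f) subshells raises the heavier element's effective nuclear charge more than the simple down-group trend predicts.
Tabulated electronegativity (Pauling): Mg 1.31, Al 1.61, Ga 1.81, Cs 0.79.
So from lowest to highest: Cs < Mg < Al < Ga.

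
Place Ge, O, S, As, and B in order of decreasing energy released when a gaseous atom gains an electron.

S, O, Ge, As, B

Atoms with high Z_eff and room in the valence shell (especially the halogens) have the most exothermic electron affinities.
Here both period and group differ, so the two effects have to be weighed against each other.
As > B: period and group pull opposite ways; the across-period shift dominates (78 vs 27 kJ/mol).
Ge > As: this pair runs against the simple trend — see the exception note.
O > Ge: relative to Ge, both the across-period and down-group shifts push O's electron affinity up.
S > O: this pair runs against the simple trend — see the exception note.
Note the exception: Ge has a higher electron affinity than As, contrary to the simple trend — adding an electron to As's half-filled 4p³ is unfavourable, so Ge (4p²) has the more exothermic EA.
Note the exception: S has a higher electron affinity than O, contrary to the simple trend — the compact 2p subshell of O repels the added electron more than S's larger 3p does.
Approximate values (kJ/mol): B 27, O 141, S 200, Ge 119, As 78.
So from highest to lowest: S > O > Ge > As > B.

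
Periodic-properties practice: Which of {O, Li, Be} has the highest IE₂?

After 1 electron has been removed, what remains? O⁺ still has 5 valence electrons; Li⁺ is the bare [He] core; Be⁺ still has 1 valence electron.
Pulling an electron out of a noble-gas core costs far more than removing a remaining valence electron, so Li sits at the high end of IE_2.
Valence configurations: O⁺ [He]2s²2p³, Be⁺ [He]2s¹.
Tabulated IE_2 (kJ/mol): O 3388, Li 7298, Be 1757.
Hence IE_2: Be < O < Li.

Li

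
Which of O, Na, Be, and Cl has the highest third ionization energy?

Be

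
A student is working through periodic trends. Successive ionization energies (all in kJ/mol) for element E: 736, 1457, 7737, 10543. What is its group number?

Look for the largest jump between consecutive ionization energies: IE3/IE2 ≈ 5.3, far larger than any earlier ratio.
That jump marks the point where a core electron is being removed. So the atom has 2 valence electrons.
A main-group element with 2 valence electrons is in group 2.

Group 2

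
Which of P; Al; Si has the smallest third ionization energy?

IE_3 is the cost of taking one more electron from the +2 cation: P²⁺ still has 3 valence electrons; Al²⁺ still has 1 valence electron; Si²⁺ still has 2 valence electrons.
All are still removing valence electrons, so compare the +2 ions as you would atoms: IE_3 generally rises across a period (higher Z_eff) and falls down a group (larger shell), subject to the usual subshell exceptions.
Valence configurations: P²⁺ [Ne]3s²3p¹, Al²⁺ [Ne]3s¹, Si²⁺ [Ne]3s².
P²⁺ loses a lone 3p electron whereas Si²⁺ must break into a filled 3s² pair, so IE_3(Si) > IE_3(P) even though P has the higher nuclear charge.
Approximate IE_3 values (kJ/mol): P 2914, Al 2745, Si 3232.
Overall IE_3 order: Al < P < Si.

Al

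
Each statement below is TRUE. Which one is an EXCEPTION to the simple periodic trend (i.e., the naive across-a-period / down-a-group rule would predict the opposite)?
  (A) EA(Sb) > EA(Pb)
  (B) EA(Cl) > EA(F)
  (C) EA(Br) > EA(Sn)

(B)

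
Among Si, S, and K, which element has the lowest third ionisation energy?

After 2 electrons have been removed, what remains? Si²⁺ still has 2 valence electrons; S²⁺ still has 4 valence electrons; K²⁺ is already 1 electron into the core.
Pulling an electron out of a noble-gas core costs far more than removing a remaining valence electron, so K sits at the high end of IE_3.
Valence configurations: Si²⁺ [Ne]3s², S²⁺ [Ne]3s²3p².
Approximate IE_3 values (kJ/mol): Si 3232, S 3357, K 4420.
So the third ionization energies run Si < S < K.

Si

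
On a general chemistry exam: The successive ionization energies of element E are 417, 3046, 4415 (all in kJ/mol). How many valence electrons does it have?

Look for the largest jump between consecutive ionization energies: IE2/IE1 ≈ 7.3, far larger than any earlier ratio.
That jump marks the point where a core electron is being removed. So the atom has 1 valence electron.

1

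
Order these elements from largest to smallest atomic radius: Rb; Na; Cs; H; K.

Cs, Rb, K, Na, H

H is in period 1, group 1; Na is in period 3, group 1; K is in period 4, group 1; Rb is in period 5, group 1; Cs is in period 6, group 1.
Across a period the added protons contract the valence shell; down a group each new principal shell makes the atom larger.
All are in group 1, so atomic radius increases down the group.
So from largest to smallest: Cs > Rb > K > Na > H.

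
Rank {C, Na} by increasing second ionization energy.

Consider each +1 ion: C⁺ still has 3 valence electrons; Na⁺ is the bare [Ne] core.
Core electrons are held far more tightly than valence electrons, so Na tops the IE_2 order.
Tabulated IE_2 (kJ/mol): C 2353, Na 4562.
So the second ionization energies run C < Na.

C < Na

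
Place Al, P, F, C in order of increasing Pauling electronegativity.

Al < P < C < F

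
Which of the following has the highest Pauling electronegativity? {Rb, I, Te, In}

Rb is in period 5, group 1; In is in period 5, group 13; Te is in period 5, group 16; I is in period 5, group 17.
Smaller atoms with higher effective nuclear charge are more electronegative.
All lie in period 5, so electronegativity increases left to right.
The highest Pauling electronegativity among these belongs to I.

I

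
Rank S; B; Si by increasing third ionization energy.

Si < S < B

Consider each +2 ion: S²⁺ still has 4 valence electrons; B²⁺ still has 1 valence electron; Si²⁺ still has 2 valence electrons.
All are still removing valence electrons, so compare the +2 ions as you would atoms: IE_3 generally rises across a period (higher Z_eff) and falls down a group (larger shell), subject to the usual subshell exceptions.
Valence configurations: S²⁺ [Ne]3s²3p², B²⁺ [He]2s¹, Si²⁺ [Ne]3s².
The numbers (kJ/mol): S 3357, B 3660, Si 3232.
Putting it together, IE_3: Si < S < B.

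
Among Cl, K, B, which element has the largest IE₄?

B

Consider each +3 ion: Cl³⁺ still has 4 valence electrons; K³⁺ is already 2 electrons into the core; B³⁺ is the bare [He] core.
Core electrons are held far more tightly than valence electrons, so K and B top the IE_4 order.
The numbers (kJ/mol): Cl 5159, K 5877, B 25026.
So the fourth ionization energies run Cl < K < B.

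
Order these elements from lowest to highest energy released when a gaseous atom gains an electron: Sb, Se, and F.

Sb, Se, F

F is in period 2, group 17; Se is in period 4, group 16; Sb is in period 5, group 15.
Electron affinity generally becomes more exothermic across a period toward the halogens and less exothermic down a group.
These span different periods and groups, so the two trends combine.
Se > Sb: both effects reinforce here, so Se is clearly the higher of the two.
F > Se: both effects reinforce here, so F is clearly the higher of the two.
Approximate values (kJ/mol): F 328, Se 195, Sb 103.
So from lowest to highest: Sb < Se < F.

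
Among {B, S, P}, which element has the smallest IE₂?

P

IE_2 is the cost of taking one more electron from the +1 cation: B⁺ still has 2 valence electrons; S⁺ still has 5 valence electrons; P⁺ still has 4 valence electrons.
All are still removing valence electrons, so compare the +1 ions as you would atoms: IE_2 generally rises across a period (higher Z_eff) and falls down a group (larger shell), subject to the usual subshell exceptions.
Valence configurations: B⁺ [He]2s², S⁺ [Ne]3s²3p³, P⁺ [Ne]3s²3p².
Approximate IE_2 values (kJ/mol): B 2427, S 2252, P 1907.
Hence IE_2: P < S < B.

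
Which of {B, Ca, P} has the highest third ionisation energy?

Consider each +2 ion: B²⁺ still has 1 valence electron; Ca²⁺ is the bare [Ar] core; P²⁺ still has 3 valence electrons.
Core electrons are held far more tightly than valence electrons, so Ca tops the IE_3 order.
Valence configurations: B²⁺ [He]2s¹, P²⁺ [Ne]3s²3p¹.
Approximate IE_3 values (kJ/mol): B 3660, Ca 4912, P 2914.
Putting it together, IE_3: P < B < Ca.

Ca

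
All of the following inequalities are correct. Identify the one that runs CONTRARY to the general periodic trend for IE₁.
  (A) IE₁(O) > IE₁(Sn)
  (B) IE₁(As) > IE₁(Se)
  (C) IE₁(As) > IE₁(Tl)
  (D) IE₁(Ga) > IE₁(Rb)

(B)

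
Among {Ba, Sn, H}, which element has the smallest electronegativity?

H is in period 1, group 1; Sn is in period 5, group 14; Ba is in period 6, group 2.
EN rises left→right (higher Z_eff, smaller atoms) and falls top→bottom (larger, more shielded atoms).
Here both period and group differ, so the two effects have to be weighed against each other.
Sn > Ba: both effects reinforce here, so Sn is clearly the higher of the two.
H > Sn: period and group pull opposite ways; the down-group shift dominates (2.20 vs 1.96).
Approximate values (Pauling): H 2.20, Sn 1.96, Ba 0.89.
The smallest electronegativity among these belongs to Ba.

Ba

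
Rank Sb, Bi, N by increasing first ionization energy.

Bi, Sb, N

N is in period 2, group 15; Sb is in period 5, group 15; Bi is in period 6, group 15.
IE₁ increases left→right with effective nuclear charge and decreases top→bottom as the valence shell moves farther out.
All are in group 15, so first ionization energy increases up the group.
So from lowest to highest: Bi < Sb < N.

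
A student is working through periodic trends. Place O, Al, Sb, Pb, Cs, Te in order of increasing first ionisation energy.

O is in period 2, group 16; Al is in period 3, group 13; Sb is in period 5, group 15; Te is in period 5, group 16; Cs is in period 6, group 1; Pb is in period 6, group 14.
Removing the outermost electron gets harder across a period and easier down a group.
Here both period and group differ, so the two effects have to be weighed against each other.
Al > Cs: both effects reinforce here, so Al is clearly the higher of the two.
Pb > Al: period and group pull opposite ways; the across-period shift dominates (716 vs 578 kJ/mol).
Sb > Pb: both effects reinforce here, so Sb is clearly the higher of the two.
Te > Sb: Te lies to the right of Sb in period 5, so the across-period effect alone puts Te higher.
O > Te: O sits above Te in group 16, so the down-group effect alone puts O higher.
Approximate values (kJ/mol): O 1314, Al 578, Sb 831, Te 869, Cs 376, Pb 716.
So from lowest to highest: Cs < Al < Pb < Sb < Te < O.

Cs < Al < Pb < Sb < Te < O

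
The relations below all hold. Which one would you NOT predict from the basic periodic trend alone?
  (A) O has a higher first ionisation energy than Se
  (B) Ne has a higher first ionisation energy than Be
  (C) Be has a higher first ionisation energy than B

(C)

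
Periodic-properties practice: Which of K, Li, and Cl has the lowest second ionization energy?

The second ionization energy removes an electron from the +1 ion. For each element: K⁺ is the bare [Ar] core; Li⁺ is the bare [He] core; Cl⁺ still has 6 valence electrons.
Breaking into a closed-shell core is much more expensive than removing a leftover valence electron — K and Li have the largest IE_2 here.
Tabulated IE_2 (kJ/mol): K 3052, Li 7298, Cl 2298.
Overall IE_2 order: Cl < K < Li.

Cl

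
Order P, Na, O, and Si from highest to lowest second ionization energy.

Na, O, P, Si

IE_2 is the cost of taking one more electron from the +1 cation: P⁺ still has 4 valence electrons; Na⁺ is the bare [Ne] core; O⁺ still has 5 valence electrons; Si⁺ still has 3 valence electrons.
Pulling an electron out of a noble-gas core costs far more than removing a remaining valence electron, so Na sits at the high end of IE_2.
Valence configurations: P⁺ [Ne]3s²3p², O⁺ [He]2s²2p³, Si⁺ [Ne]3s²3p¹.
The numbers (kJ/mol): P 1907, Na 4562, O 3388, Si 1577.
Hence IE_2: Si < P < O < Na.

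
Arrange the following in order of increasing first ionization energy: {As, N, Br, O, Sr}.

Sr < As < Br < O < N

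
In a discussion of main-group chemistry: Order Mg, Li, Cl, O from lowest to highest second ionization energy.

Mg, Cl, O, Li

The second ionization energy removes an electron from the +1 ion. For each element: Mg⁺ still has 1 valence electron; Li⁺ is the bare [He] core; Cl⁺ still has 6 valence electrons; O⁺ still has 5 valence electrons.
Core electrons are held far more tightly than valence electrons, so Li tops the IE_2 order.
Valence configurations: Mg⁺ [Ne]3s¹, Cl⁺ [Ne]3s²3p⁴, O⁺ [He]2s²2p³.
The numbers (kJ/mol): Mg 1451, Li 7298, Cl 2298, O 3388.
Overall IE_2 order: Mg < Cl < O < Li.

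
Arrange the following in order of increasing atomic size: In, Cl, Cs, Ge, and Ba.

Cl, Ge, In, Ba, Cs

Cl is in period 3, group 17; Ge is in period 4, group 14; In is in period 5, group 13; Cs is in period 6, group 1; Ba is in period 6, group 2.
Moving right in a period, electrons are added to the same shell under a stronger nuclear pull, so atoms get smaller; moving down, a new shell is opened and atoms get larger.
Neither a single period nor a single group — weigh both effects.
Ge > Cl: both effects reinforce here, so Ge is clearly the larger of the two.
In > Ge: both effects reinforce here, so In is clearly the larger of the two.
Ba > In: both effects reinforce here, so Ba is clearly the larger of the two.
Cs > Ba: both are in period 6; the period trend gives Cs the larger value.
Approximate values (pm): Cl 99, Ge 121, In 142, Cs 232, Ba 196.
So from smallest to largest: Cl < Ge < In < Ba < Cs.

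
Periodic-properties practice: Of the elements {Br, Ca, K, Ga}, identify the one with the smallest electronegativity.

Atoms toward the upper right of the periodic table pull bonding electrons most strongly.
All lie in period 4, so electronegativity increases left to right.
The smallest electronegativity among these belongs to K.

K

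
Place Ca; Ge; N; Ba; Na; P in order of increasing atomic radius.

N is in period 2, group 15; Na is in period 3, group 1; P is in period 3, group 15; Ca is in period 4, group 2; Ge is in period 4, group 14; Ba is in period 6, group 2.
Moving right in a period, electrons are added to the same shell under a stronger nuclear pull, so atoms get smaller; moving down, a new shell is opened and atoms get larger.
Neither a single period nor a single group — weigh both effects.
P > N: P sits below N in group 15, so the down-group effect alone puts P larger.
Ge > P: relative to P, both the across-period and down-group shifts push Ge's atomic radius up.
Na > Ge: the two effects oppose for this pair; the across-period effect wins (155 vs 121 pm).
Ca > Na: the two effects oppose for this pair; the down-group effect wins (171 vs 155 pm).
Ba > Ca: Ba sits below Ca in group 2, so the down-group effect alone puts Ba larger.
Tabulated atomic radius (pm): N 71, Na 155, P 111, Ca 171, Ge 121, Ba 196.
So from smallest to largest: N < P < Ge < Na < Ca < Ba.

N < P < Ge < Na < Ca < Ba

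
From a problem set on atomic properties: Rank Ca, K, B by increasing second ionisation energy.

Ca < B < K

Consider each +1 ion: Ca⁺ still has 1 valence electron; K⁺ is the bare [Ar] core; B⁺ still has 2 valence electrons.
Breaking into a closed-shell core is much more expensive than removing a leftover valence electron — K has the largest IE_2 here.
Valence configurations: Ca⁺ [Ar]4s¹, B⁺ [He]2s².
Approximate IE_2 values (kJ/mol): Ca 1145, K 3052, B 2427.
Overall IE_2 order: Ca < B < K.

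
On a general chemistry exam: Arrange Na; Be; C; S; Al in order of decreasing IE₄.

Be > Al > Na > C > S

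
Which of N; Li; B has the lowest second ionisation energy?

B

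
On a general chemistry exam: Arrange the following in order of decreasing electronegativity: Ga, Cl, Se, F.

Electronegativity increases across a period and decreases down a group, tracking effective nuclear charge and atomic size.
Neither a single period nor a single group — weigh both effects.
Se > Ga: Se lies to the right of Ga in period 4, so the across-period effect alone puts Se higher.
Cl > Se: relative to Se, both the across-period and down-group shifts push Cl's electronegativity up.
F > Cl: they share group 17; the group trend gives F the larger value.
Approximate values (Pauling): F 3.98, Cl 3.16, Ga 1.81, Se 2.55.
So from highest to lowest: F > Cl > Se > Ga.

F > Cl > Se > Ga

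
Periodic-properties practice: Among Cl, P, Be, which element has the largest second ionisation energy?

Cl

After 1 electron has been removed, what remains? Cl⁺ still has 6 valence electrons; P⁺ still has 4 valence electrons; Be⁺ still has 1 valence electron.
All are still removing valence electrons, so compare the +1 ions as you would atoms: IE_2 generally rises across a period (higher Z_eff) and falls down a group (larger shell), subject to the usual subshell exceptions.
Valence configurations: Cl⁺ [Ne]3s²3p⁴, P⁺ [Ne]3s²3p², Be⁺ [He]2s¹.
The numbers (kJ/mol): Cl 2298, P 1907, Be 1757.
So the second ionization energies run Be < P < Cl.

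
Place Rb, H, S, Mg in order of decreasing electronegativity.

Atoms toward the upper right of the periodic table pull bonding electrons most strongly.
These span different periods and groups, so the two trends combine.
Mg > Rb: both effects reinforce here, so Mg is clearly the higher of the two.
H > Mg: period and group pull opposite ways; the down-group shift dominates (2.20 vs 1.31).
S > H: the two effects oppose for this pair; the across-period effect wins (2.58 vs 2.20).
Tabulated electronegativity (Pauling): H 2.20, Mg 1.31, S 2.58, Rb 0.82.
So from highest to lowest: S > H > Mg > Rb.

S, H, Mg, Rb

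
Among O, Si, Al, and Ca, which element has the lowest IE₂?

Ca

Consider each +1 ion: O⁺ still has 5 valence electrons; Si⁺ still has 3 valence electrons; Al⁺ still has 2 valence electrons; Ca⁺ still has 1 valence electron.
All are still removing valence electrons, so compare the +1 ions as you would atoms: IE_2 generally rises across a period (higher Z_eff) and falls down a group (larger shell), subject to the usual subshell exceptions.
Valence configurations: O⁺ [He]2s²2p³, Si⁺ [Ne]3s²3p¹, Al⁺ [Ne]3s², Ca⁺ [Ar]4s¹.
Si⁺ loses a lone 3p electron whereas Al⁺ must break into a filled 3s² pair, so IE_2(Al) > IE_2(Si) even though Si has the higher nuclear charge.
Approximate IE_2 values (kJ/mol): O 3388, Si 1577, Al 1817, Ca 1145.
Putting it together, IE_2: Ca < Si < Al < O.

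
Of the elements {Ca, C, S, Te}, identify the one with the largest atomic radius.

C is in period 2, group 14; S is in period 3, group 16; Ca is in period 4, group 2; Te is in period 5, group 16.
Across a period the added protons contract the valence shell; down a group each new principal shell makes the atom larger.
Here both period and group differ, so the two effects have to be weighed against each other.
S > C: the two effects oppose for this pair; the down-group effect wins (103 vs 75 pm).
Te > S: they share group 16; the group trend gives Te the larger value.
Ca > Te: period and group pull opposite ways; the across-period shift dominates (171 vs 136 pm).
For reference (pm): C 75, S 103, Ca 171, Te 136.
The largest atomic radius among these belongs to Ca.

Ca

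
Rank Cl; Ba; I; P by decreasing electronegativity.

P is in period 3, group 15; Cl is in period 3, group 17; I is in period 5, group 17; Ba is in period 6, group 2.
EN rises left→right (higher Z_eff, smaller atoms) and falls top→bottom (larger, more shielded atoms).
Neither a single period nor a single group — weigh both effects.
P > Ba: relative to Ba, both the across-period and down-group shifts push P's electronegativity up.
I > P: the two effects oppose for this pair; the across-period effect wins (2.66 vs 2.19).
Cl > I: they share group 17; the group trend gives Cl the larger value.
Approximate values (Pauling): P 2.19, Cl 3.16, I 2.66, Ba 0.89.
So from highest to lowest: Cl > I > P > Ba.

Cl, I, P, Ba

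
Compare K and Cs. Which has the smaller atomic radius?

K

K is in period 4, group 1; Cs is in period 6, group 1.
Across a period the added protons contract the valence shell; down a group each new principal shell makes the atom larger.
All are in group 1, so atomic radius increases down the group.
So K has the smaller atomic radius (K < Cs).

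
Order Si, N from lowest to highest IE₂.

Si < N

After 1 electron has been removed, what remains? Si⁺ still has 3 valence electrons; N⁺ still has 4 valence electrons.
All are still removing valence electrons, so compare the +1 ions as you would atoms: IE_2 generally rises across a period (higher Z_eff) and falls down a group (larger shell), subject to the usual subshell exceptions.
Valence configurations: Si⁺ [Ne]3s²3p¹, N⁺ [He]2s²2p².
Approximate IE_2 values (kJ/mol): Si 1577, N 2856.
Overall IE_2 order: Si < N.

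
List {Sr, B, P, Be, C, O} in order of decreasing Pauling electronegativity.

O, C, P, B, Be, Sr

Be is in period 2, group 2; B is in period 2, group 13; C is in period 2, group 14; O is in period 2, group 16; P is in period 3, group 15; Sr is in period 5, group 2.
Smaller atoms with higher effective nuclear charge are more electronegative.
Neither a single period nor a single group — weigh both effects.
Be > Sr: Be sits above Sr in group 2, so the down-group effect alone puts Be higher.
B > Be: B lies to the right of Be in period 2, so the across-period effect alone puts B higher.
P > B: period and group pull opposite ways; the across-period shift dominates (2.19 vs 2.04).
C > P: period and group pull opposite ways; the down-group shift dominates (2.55 vs 2.19).
O > C: O lies to the right of C in period 2, so the across-period effect alone puts O higher.
Tabulated electronegativity (Pauling): Be 1.57, B 2.04, C 2.55, O 3.44, P 2.19, Sr 0.95.
So from highest to lowest: O > C > P > B > Be > Sr.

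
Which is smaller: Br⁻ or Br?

Forming Br⁻ adds 1 electron to Br. More electron–electron repulsion in the same shell, with unchanged nuclear charge, lets the cloud expand.
An anion is larger than its parent atom: Br⁻ > Br.

Br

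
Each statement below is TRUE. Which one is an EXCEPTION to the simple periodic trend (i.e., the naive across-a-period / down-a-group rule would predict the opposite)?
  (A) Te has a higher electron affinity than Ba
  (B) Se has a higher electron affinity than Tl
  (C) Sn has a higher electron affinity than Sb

(C)

The general trend: electron affinity increases across a period and decreases down a group.
(A) Te (period 5, group 16) vs Ba (period 6, group 2): the stated order agrees with the simple trend.
(B) Se (period 4, group 16) vs Tl (period 6, group 13): the stated order agrees with the simple trend.
(C) Sn (period 5, group 14) vs Sb (period 5, group 15): the stated order contradicts the simple trend.
The exception is (C): adding an electron to Sb's half-filled 5p³ is unfavourable, so Sn has the more exothermic EA.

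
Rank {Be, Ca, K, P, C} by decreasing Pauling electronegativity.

C > P > Be > Ca > K

Atoms toward the upper right of the periodic table pull bonding electrons most strongly.
Here both period and group differ, so the two effects have to be weighed against each other.
Ca > K: Ca lies to the right of K in period 4, so the across-period effect alone puts Ca higher.
Be > Ca: they share group 2; the group trend gives Be the larger value.
P > Be: the two effects oppose for this pair; the across-period effect wins (2.19 vs 1.57).
C > P: the two effects oppose for this pair; the down-group effect wins (2.55 vs 2.19).
Approximate values (Pauling): Be 1.57, C 2.55, P 2.19, K 0.82, Ca 1.00.
So from highest to lowest: C > P > Be > Ca > K.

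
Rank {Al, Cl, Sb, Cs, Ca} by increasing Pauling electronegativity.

Cs < Ca < Al < Sb < Cl

Electronegativity increases across a period and decreases down a group, tracking effective nuclear charge and atomic size.
These span different periods and groups, so the two trends combine.
Ca > Cs: relative to Cs, both the across-period and down-group shifts push Ca's electronegativity up.
Al > Ca: relative to Ca, both the across-period and down-group shifts push Al's electronegativity up.
Sb > Al: period and group pull opposite ways; the across-period shift dominates (2.05 vs 1.61).
Cl > Sb: relative to Sb, both the across-period and down-group shifts push Cl's electronegativity up.
Tabulated electronegativity (Pauling): Al 1.61, Cl 3.16, Ca 1.00, Sb 2.05, Cs 0.79.
So from lowest to highest: Cs < Ca < Al < Sb < Cl.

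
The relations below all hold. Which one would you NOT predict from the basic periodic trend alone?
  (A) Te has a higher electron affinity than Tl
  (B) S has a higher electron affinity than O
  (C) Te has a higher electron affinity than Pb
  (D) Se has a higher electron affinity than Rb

(B)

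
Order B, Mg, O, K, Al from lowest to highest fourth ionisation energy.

K < O < Mg < Al < B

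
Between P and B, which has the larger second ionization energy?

B

The second ionization energy removes an electron from the +1 ion. For each element: P⁺ still has 4 valence electrons; B⁺ still has 2 valence electrons.
All are still removing valence electrons, so compare the +1 ions as you would atoms: IE_2 generally rises across a period (higher Z_eff) and falls down a group (larger shell), subject to the usual subshell exceptions.
Valence configurations: P⁺ [Ne]3s²3p², B⁺ [He]2s².
The numbers (kJ/mol): P 1907, B 2427.
Putting it together, IE_2: P < B.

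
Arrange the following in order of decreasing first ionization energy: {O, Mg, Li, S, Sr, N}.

Li is in period 2, group 1; N is in period 2, group 15; O is in period 2, group 16; Mg is in period 3, group 2; S is in period 3, group 16; Sr is in period 5, group 2.
Removing the outermost electron gets harder across a period and easier down a group.
Here both period and group differ, so the two effects have to be weighed against each other.
Sr > Li: period and group pull opposite ways; the across-period shift dominates (550 vs 520 kJ/mol).
Mg > Sr: Mg sits above Sr in group 2, so the down-group effect alone puts Mg higher.
S > Mg: both are in period 3; the period trend gives S the larger value.
O > S: they share group 16; the group trend gives O the larger value.
N > O: this pair runs against the simple trend — see the exception note.
Note the exception: N has a higher first ionization energy than O, contrary to the simple trend — pairing an electron in O's 2p⁴ costs repulsion energy, so O ionizes more easily than half-filled N (2p³).
Approximate values (kJ/mol): Li 520, N 1402, O 1314, Mg 738, S 1000, Sr 550.
So from highest to lowest: N > O > S > Mg > Sr > Li.

N, O, S, Mg, Sr, Li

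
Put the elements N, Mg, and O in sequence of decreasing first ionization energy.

N is in period 2, group 15; O is in period 2, group 16; Mg is in period 3, group 2.
Across a period the outer electron is held more tightly (higher IE₁); down a group it sits in a higher shell, more shielded, and comes off more easily.
These span different periods and groups, so the two trends combine.
O > Mg: relative to Mg, both the across-period and down-group shifts push O's first ionization energy up.
N > O: this pair runs against the simple trend — see the exception note.
Note the exception: N has a higher first ionization energy than O, contrary to the simple trend — pairing an electron in O's 2p⁴ costs repulsion energy, so O ionizes more easily than half-filled N (2p³).
Tabulated first ionization energy (kJ/mol): N 1402, O 1314, Mg 738.
So from highest to lowest: N > O > Mg.

N > O > Mg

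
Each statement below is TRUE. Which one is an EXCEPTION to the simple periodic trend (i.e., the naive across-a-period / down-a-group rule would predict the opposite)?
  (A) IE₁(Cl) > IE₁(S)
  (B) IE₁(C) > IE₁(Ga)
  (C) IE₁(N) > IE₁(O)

The general trend: IE₁ increases across a period and decreases down a group.
(A) Cl (period 3, group 17) vs S (period 3, group 16): the stated order agrees with the simple trend.
(B) C (period 2, group 14) vs Ga (period 4, group 13): the stated order agrees with the simple trend.
(C) N (period 2, group 15) vs O (period 2, group 16): the stated order contradicts the simple trend.
The exception is (C): pairing an electron in O's 2p⁴ costs repulsion energy, so O ionizes more easily than half-filled N (2p³).

(C)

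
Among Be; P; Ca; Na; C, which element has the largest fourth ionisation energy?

Be

After 3 electrons have been removed, what remains? Be³⁺ is already 1 electron into the core; P³⁺ still has 2 valence electrons; Ca³⁺ is already 1 electron into the core; Na³⁺ is already 2 electrons into the core; C³⁺ still has 1 valence electron.
Pulling an electron out of a noble-gas core costs far more than removing a remaining valence electron, so Ca, Na and Be sit at the high end of IE_4.
Valence configurations: P³⁺ [Ne]3s², C³⁺ [He]2s¹.
Approximate IE_4 values (kJ/mol): Be 21007, P 4964, Ca 6491, Na 9543, C 6223.
Overall IE_4 order: P < C < Ca < Na < Be.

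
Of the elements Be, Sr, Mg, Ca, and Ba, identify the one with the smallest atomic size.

Be

Be is in period 2, group 2; Mg is in period 3, group 2; Ca is in period 4, group 2; Sr is in period 5, group 2; Ba is in period 6, group 2.
Atomic radius shrinks across a period as nuclear charge pulls the same shell inward, and grows down a group as new shells are added.
All are in group 2, so atomic radius increases down the group.
The smallest atomic size among these belongs to Be.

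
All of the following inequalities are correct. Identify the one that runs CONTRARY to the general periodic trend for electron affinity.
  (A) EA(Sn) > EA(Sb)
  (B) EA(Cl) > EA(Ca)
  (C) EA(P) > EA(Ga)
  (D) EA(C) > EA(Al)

The general trend: electron affinity increases across a period and decreases down a group.
(A) Sn (period 5, group 14) vs Sb (period 5, group 15): the stated order contradicts the simple trend.
(B) Cl (period 3, group 17) vs Ca (period 4, group 2): the stated order agrees with the simple trend.
(C) P (period 3, group 15) vs Ga (period 4, group 13): the stated order agrees with the simple trend.
(D) C (period 2, group 14) vs Al (period 3, group 13): the stated order agrees with the simple trend.
The exception is (A): adding an electron to Sb's half-filled 5p³ is unfavourable, so Sn has the more exothermic EA.

(A)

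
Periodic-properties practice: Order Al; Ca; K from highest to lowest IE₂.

K > Al > Ca

Consider each +1 ion: Al⁺ still has 2 valence electrons; Ca⁺ still has 1 valence electron; K⁺ is the bare [Ar] core.
Pulling an electron out of a noble-gas core costs far more than removing a remaining valence electron, so K sits at the high end of IE_2.
Valence configurations: Al⁺ [Ne]3s², Ca⁺ [Ar]4s¹.
Approximate IE_2 values (kJ/mol): Al 1817, Ca 1145, K 3052.
Overall IE_2 order: Ca < Al < K.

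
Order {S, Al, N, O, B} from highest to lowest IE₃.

Consider each +2 ion: S²⁺ still has 4 valence electrons; Al²⁺ still has 1 valence electron; N²⁺ still has 3 valence electrons; O²⁺ still has 4 valence electrons; B²⁺ still has 1 valence electron.
All are still removing valence electrons, so compare the +2 ions as you would atoms: IE_3 generally rises across a period (higher Z_eff) and falls down a group (larger shell), subject to the usual subshell exceptions.
Valence configurations: S²⁺ [Ne]3s²3p², Al²⁺ [Ne]3s¹, N²⁺ [He]2s²2p¹, O²⁺ [He]2s²2p², B²⁺ [He]2s¹.
The numbers (kJ/mol): S 3357, Al 2745, N 4578, O 5300, B 3660.
Overall IE_3 order: Al < S < B < N < O.

O > N > B > S > Al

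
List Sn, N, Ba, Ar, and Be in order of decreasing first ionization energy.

Ar > N > Be > Sn > Ba

Be is in period 2, group 2; N is in period 2, group 15; Ar is in period 3, group 18; Sn is in period 5, group 14; Ba is in period 6, group 2.
Across a period the outer electron is held more tightly (higher IE₁); down a group it sits in a higher shell, more shielded, and comes off more easily.
Neither a single period nor a single group — weigh both effects.
Sn > Ba: relative to Ba, both the across-period and down-group shifts push Sn's first ionization energy up.
Be > Sn: period and group pull opposite ways; the down-group shift dominates (900 vs 709 kJ/mol).
N > Be: N lies to the right of Be in period 2, so the across-period effect alone puts N higher.
Ar > N: period and group pull opposite ways; the across-period shift dominates (1521 vs 1402 kJ/mol).
Approximate values (kJ/mol): Be 900, N 1402, Ar 1521, Sn 709, Ba 503.
So from highest to lowest: Ar > N > Be > Sn > Ba.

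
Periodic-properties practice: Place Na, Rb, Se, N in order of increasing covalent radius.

N, Se, Na, Rb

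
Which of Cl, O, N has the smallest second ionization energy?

After 1 electron has been removed, what remains? Cl⁺ still has 6 valence electrons; O⁺ still has 5 valence electrons; N⁺ still has 4 valence electrons.
All are still removing valence electrons, so compare the +1 ions as you would atoms: IE_2 generally rises across a period (higher Z_eff) and falls down a group (larger shell), subject to the usual subshell exceptions.
Valence configurations: Cl⁺ [Ne]3s²3p⁴, O⁺ [He]2s²2p³, N⁺ [He]2s²2p².
The numbers (kJ/mol): Cl 2298, O 3388, N 2856.
Hence IE_2: Cl < N < O.

Cl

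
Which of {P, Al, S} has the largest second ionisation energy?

S

The second ionization energy removes an electron from the +1 ion. For each element: P⁺ still has 4 valence electrons; Al⁺ still has 2 valence electrons; S⁺ still has 5 valence electrons.
All are still removing valence electrons, so compare the +1 ions as you would atoms: IE_2 generally rises across a period (higher Z_eff) and falls down a group (larger shell), subject to the usual subshell exceptions.
Valence configurations: P⁺ [Ne]3s²3p², Al⁺ [Ne]3s², S⁺ [Ne]3s²3p³.
The numbers (kJ/mol): P 1907, Al 1817, S 2252.
Hence IE_2: Al < P < S.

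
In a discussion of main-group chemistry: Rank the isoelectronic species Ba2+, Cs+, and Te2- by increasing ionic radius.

All of these have 54 electrons, so size is governed by nuclear charge alone: the more protons, the stronger the pull on the same electron cloud, and the smaller the ion.
Nuclear charges: Ba2+ (Z=56), Cs+ (Z=55), Te2- (Z=52).
Smallest to largest: Ba2+ < Cs+ < Te2-.

Ba2+ < Cs+ < Te2-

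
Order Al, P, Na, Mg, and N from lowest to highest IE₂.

The second ionization energy removes an electron from the +1 ion. For each element: Al⁺ still has 2 valence electrons; P⁺ still has 4 valence electrons; Na⁺ is the bare [Ne] core; Mg⁺ still has 1 valence electron; N⁺ still has 4 valence electrons.
Core electrons are held far more tightly than valence electrons, so Na tops the IE_2 order.
Valence configurations: Al⁺ [Ne]3s², P⁺ [Ne]3s²3p², Mg⁺ [Ne]3s¹, N⁺ [He]2s²2p².
Tabulated IE_2 (kJ/mol): Al 1817, P 1907, Na 4562, Mg 1451, N 2856.
Overall IE_2 order: Mg < Al < P < N < Na.

Mg < Al < P < N < Na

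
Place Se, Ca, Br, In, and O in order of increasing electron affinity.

O is in period 2, group 16; Ca is in period 4, group 2; Se is in period 4, group 16; Br is in period 4, group 17; In is in period 5, group 13.
Electron affinity generally becomes more exothermic across a period toward the halogens and less exothermic down a group.
Neither a single period nor a single group — weigh both effects.
In > Ca: the two effects oppose for this pair; the across-period effect wins (29 vs 2 kJ/mol).
O > In: relative to In, both the across-period and down-group shifts push O's electron affinity up.
Se > O: this pair runs against the simple trend — see the exception note.
Br > Se: both are in period 4; the period trend gives Br the larger value.
Note the exception: Se has a higher electron affinity than O, contrary to the simple trend — O's compact 2p subshell gives strong electron–electron repulsion on the added electron.
Approximate values (kJ/mol): O 141, Ca 2, Se 195, Br 325, In 29.
So from lowest to highest: Ca < In < O < Se < Br.

Ca, In, O, Se, Br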